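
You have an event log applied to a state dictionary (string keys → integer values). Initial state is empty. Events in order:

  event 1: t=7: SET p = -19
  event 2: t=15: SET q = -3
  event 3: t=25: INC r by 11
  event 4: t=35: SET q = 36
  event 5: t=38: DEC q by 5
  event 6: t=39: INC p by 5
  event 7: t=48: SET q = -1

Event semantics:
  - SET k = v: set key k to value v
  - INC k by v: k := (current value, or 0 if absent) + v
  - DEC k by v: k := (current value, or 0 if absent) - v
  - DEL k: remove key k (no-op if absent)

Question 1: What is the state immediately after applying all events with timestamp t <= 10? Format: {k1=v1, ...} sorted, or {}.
Apply events with t <= 10 (1 events):
  after event 1 (t=7: SET p = -19): {p=-19}

Answer: {p=-19}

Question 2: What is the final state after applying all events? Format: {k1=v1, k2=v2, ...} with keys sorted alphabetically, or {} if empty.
Answer: {p=-14, q=-1, r=11}

Derivation:
  after event 1 (t=7: SET p = -19): {p=-19}
  after event 2 (t=15: SET q = -3): {p=-19, q=-3}
  after event 3 (t=25: INC r by 11): {p=-19, q=-3, r=11}
  after event 4 (t=35: SET q = 36): {p=-19, q=36, r=11}
  after event 5 (t=38: DEC q by 5): {p=-19, q=31, r=11}
  after event 6 (t=39: INC p by 5): {p=-14, q=31, r=11}
  after event 7 (t=48: SET q = -1): {p=-14, q=-1, r=11}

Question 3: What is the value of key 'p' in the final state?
Answer: -14

Derivation:
Track key 'p' through all 7 events:
  event 1 (t=7: SET p = -19): p (absent) -> -19
  event 2 (t=15: SET q = -3): p unchanged
  event 3 (t=25: INC r by 11): p unchanged
  event 4 (t=35: SET q = 36): p unchanged
  event 5 (t=38: DEC q by 5): p unchanged
  event 6 (t=39: INC p by 5): p -19 -> -14
  event 7 (t=48: SET q = -1): p unchanged
Final: p = -14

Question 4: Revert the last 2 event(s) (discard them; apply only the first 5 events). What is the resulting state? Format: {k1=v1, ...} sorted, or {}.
Keep first 5 events (discard last 2):
  after event 1 (t=7: SET p = -19): {p=-19}
  after event 2 (t=15: SET q = -3): {p=-19, q=-3}
  after event 3 (t=25: INC r by 11): {p=-19, q=-3, r=11}
  after event 4 (t=35: SET q = 36): {p=-19, q=36, r=11}
  after event 5 (t=38: DEC q by 5): {p=-19, q=31, r=11}

Answer: {p=-19, q=31, r=11}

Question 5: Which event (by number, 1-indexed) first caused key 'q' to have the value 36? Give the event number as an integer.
Answer: 4

Derivation:
Looking for first event where q becomes 36:
  event 2: q = -3
  event 3: q = -3
  event 4: q -3 -> 36  <-- first match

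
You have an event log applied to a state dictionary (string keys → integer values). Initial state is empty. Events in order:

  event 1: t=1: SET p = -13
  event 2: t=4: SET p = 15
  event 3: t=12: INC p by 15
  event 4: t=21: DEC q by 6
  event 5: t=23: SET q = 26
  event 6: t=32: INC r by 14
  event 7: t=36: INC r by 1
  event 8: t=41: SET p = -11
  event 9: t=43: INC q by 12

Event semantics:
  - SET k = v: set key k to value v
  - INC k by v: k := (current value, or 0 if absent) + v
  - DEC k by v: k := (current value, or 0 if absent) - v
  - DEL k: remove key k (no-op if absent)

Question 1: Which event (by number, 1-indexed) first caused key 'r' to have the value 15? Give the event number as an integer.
Looking for first event where r becomes 15:
  event 6: r = 14
  event 7: r 14 -> 15  <-- first match

Answer: 7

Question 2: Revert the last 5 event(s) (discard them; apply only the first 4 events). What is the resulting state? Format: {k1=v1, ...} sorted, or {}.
Answer: {p=30, q=-6}

Derivation:
Keep first 4 events (discard last 5):
  after event 1 (t=1: SET p = -13): {p=-13}
  after event 2 (t=4: SET p = 15): {p=15}
  after event 3 (t=12: INC p by 15): {p=30}
  after event 4 (t=21: DEC q by 6): {p=30, q=-6}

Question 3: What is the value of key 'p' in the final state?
Answer: -11

Derivation:
Track key 'p' through all 9 events:
  event 1 (t=1: SET p = -13): p (absent) -> -13
  event 2 (t=4: SET p = 15): p -13 -> 15
  event 3 (t=12: INC p by 15): p 15 -> 30
  event 4 (t=21: DEC q by 6): p unchanged
  event 5 (t=23: SET q = 26): p unchanged
  event 6 (t=32: INC r by 14): p unchanged
  event 7 (t=36: INC r by 1): p unchanged
  event 8 (t=41: SET p = -11): p 30 -> -11
  event 9 (t=43: INC q by 12): p unchanged
Final: p = -11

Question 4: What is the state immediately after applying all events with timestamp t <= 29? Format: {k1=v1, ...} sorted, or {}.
Answer: {p=30, q=26}

Derivation:
Apply events with t <= 29 (5 events):
  after event 1 (t=1: SET p = -13): {p=-13}
  after event 2 (t=4: SET p = 15): {p=15}
  after event 3 (t=12: INC p by 15): {p=30}
  after event 4 (t=21: DEC q by 6): {p=30, q=-6}
  after event 5 (t=23: SET q = 26): {p=30, q=26}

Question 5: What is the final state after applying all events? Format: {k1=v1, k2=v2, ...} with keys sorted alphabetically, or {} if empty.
Answer: {p=-11, q=38, r=15}

Derivation:
  after event 1 (t=1: SET p = -13): {p=-13}
  after event 2 (t=4: SET p = 15): {p=15}
  after event 3 (t=12: INC p by 15): {p=30}
  after event 4 (t=21: DEC q by 6): {p=30, q=-6}
  after event 5 (t=23: SET q = 26): {p=30, q=26}
  after event 6 (t=32: INC r by 14): {p=30, q=26, r=14}
  after event 7 (t=36: INC r by 1): {p=30, q=26, r=15}
  after event 8 (t=41: SET p = -11): {p=-11, q=26, r=15}
  after event 9 (t=43: INC q by 12): {p=-11, q=38, r=15}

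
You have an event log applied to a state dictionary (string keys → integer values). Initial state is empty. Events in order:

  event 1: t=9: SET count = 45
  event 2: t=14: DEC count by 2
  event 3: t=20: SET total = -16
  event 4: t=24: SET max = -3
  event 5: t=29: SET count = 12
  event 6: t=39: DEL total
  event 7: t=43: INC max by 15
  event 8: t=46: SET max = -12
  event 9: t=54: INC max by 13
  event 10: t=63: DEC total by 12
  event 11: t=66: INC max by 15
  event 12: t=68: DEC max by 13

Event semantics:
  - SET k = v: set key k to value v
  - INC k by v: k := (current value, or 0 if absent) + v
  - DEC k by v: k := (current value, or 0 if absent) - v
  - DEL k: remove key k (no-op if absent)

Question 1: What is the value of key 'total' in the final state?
Answer: -12

Derivation:
Track key 'total' through all 12 events:
  event 1 (t=9: SET count = 45): total unchanged
  event 2 (t=14: DEC count by 2): total unchanged
  event 3 (t=20: SET total = -16): total (absent) -> -16
  event 4 (t=24: SET max = -3): total unchanged
  event 5 (t=29: SET count = 12): total unchanged
  event 6 (t=39: DEL total): total -16 -> (absent)
  event 7 (t=43: INC max by 15): total unchanged
  event 8 (t=46: SET max = -12): total unchanged
  event 9 (t=54: INC max by 13): total unchanged
  event 10 (t=63: DEC total by 12): total (absent) -> -12
  event 11 (t=66: INC max by 15): total unchanged
  event 12 (t=68: DEC max by 13): total unchanged
Final: total = -12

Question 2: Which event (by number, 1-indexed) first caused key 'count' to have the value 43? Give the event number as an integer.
Looking for first event where count becomes 43:
  event 1: count = 45
  event 2: count 45 -> 43  <-- first match

Answer: 2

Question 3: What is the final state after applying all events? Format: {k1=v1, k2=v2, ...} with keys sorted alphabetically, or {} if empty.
  after event 1 (t=9: SET count = 45): {count=45}
  after event 2 (t=14: DEC count by 2): {count=43}
  after event 3 (t=20: SET total = -16): {count=43, total=-16}
  after event 4 (t=24: SET max = -3): {count=43, max=-3, total=-16}
  after event 5 (t=29: SET count = 12): {count=12, max=-3, total=-16}
  after event 6 (t=39: DEL total): {count=12, max=-3}
  after event 7 (t=43: INC max by 15): {count=12, max=12}
  after event 8 (t=46: SET max = -12): {count=12, max=-12}
  after event 9 (t=54: INC max by 13): {count=12, max=1}
  after event 10 (t=63: DEC total by 12): {count=12, max=1, total=-12}
  after event 11 (t=66: INC max by 15): {count=12, max=16, total=-12}
  after event 12 (t=68: DEC max by 13): {count=12, max=3, total=-12}

Answer: {count=12, max=3, total=-12}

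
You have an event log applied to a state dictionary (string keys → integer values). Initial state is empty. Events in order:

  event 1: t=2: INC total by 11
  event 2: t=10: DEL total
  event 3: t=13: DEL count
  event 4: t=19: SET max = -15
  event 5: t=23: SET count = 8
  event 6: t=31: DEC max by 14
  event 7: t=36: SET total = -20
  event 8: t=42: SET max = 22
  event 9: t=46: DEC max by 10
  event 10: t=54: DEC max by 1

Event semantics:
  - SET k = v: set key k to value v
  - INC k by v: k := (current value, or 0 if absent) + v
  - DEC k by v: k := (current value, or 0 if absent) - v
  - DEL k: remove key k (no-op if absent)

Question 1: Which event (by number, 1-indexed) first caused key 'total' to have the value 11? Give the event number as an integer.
Looking for first event where total becomes 11:
  event 1: total (absent) -> 11  <-- first match

Answer: 1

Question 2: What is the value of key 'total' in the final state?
Answer: -20

Derivation:
Track key 'total' through all 10 events:
  event 1 (t=2: INC total by 11): total (absent) -> 11
  event 2 (t=10: DEL total): total 11 -> (absent)
  event 3 (t=13: DEL count): total unchanged
  event 4 (t=19: SET max = -15): total unchanged
  event 5 (t=23: SET count = 8): total unchanged
  event 6 (t=31: DEC max by 14): total unchanged
  event 7 (t=36: SET total = -20): total (absent) -> -20
  event 8 (t=42: SET max = 22): total unchanged
  event 9 (t=46: DEC max by 10): total unchanged
  event 10 (t=54: DEC max by 1): total unchanged
Final: total = -20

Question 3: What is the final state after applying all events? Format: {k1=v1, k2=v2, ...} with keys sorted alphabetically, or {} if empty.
Answer: {count=8, max=11, total=-20}

Derivation:
  after event 1 (t=2: INC total by 11): {total=11}
  after event 2 (t=10: DEL total): {}
  after event 3 (t=13: DEL count): {}
  after event 4 (t=19: SET max = -15): {max=-15}
  after event 5 (t=23: SET count = 8): {count=8, max=-15}
  after event 6 (t=31: DEC max by 14): {count=8, max=-29}
  after event 7 (t=36: SET total = -20): {count=8, max=-29, total=-20}
  after event 8 (t=42: SET max = 22): {count=8, max=22, total=-20}
  after event 9 (t=46: DEC max by 10): {count=8, max=12, total=-20}
  after event 10 (t=54: DEC max by 1): {count=8, max=11, total=-20}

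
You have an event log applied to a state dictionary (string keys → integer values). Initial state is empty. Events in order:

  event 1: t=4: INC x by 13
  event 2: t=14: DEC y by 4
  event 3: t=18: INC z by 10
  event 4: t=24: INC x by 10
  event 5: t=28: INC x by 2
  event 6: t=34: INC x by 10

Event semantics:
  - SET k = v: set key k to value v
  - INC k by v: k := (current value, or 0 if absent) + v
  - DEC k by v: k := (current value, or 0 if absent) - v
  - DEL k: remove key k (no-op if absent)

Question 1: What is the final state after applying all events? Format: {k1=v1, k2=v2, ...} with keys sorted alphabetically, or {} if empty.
Answer: {x=35, y=-4, z=10}

Derivation:
  after event 1 (t=4: INC x by 13): {x=13}
  after event 2 (t=14: DEC y by 4): {x=13, y=-4}
  after event 3 (t=18: INC z by 10): {x=13, y=-4, z=10}
  after event 4 (t=24: INC x by 10): {x=23, y=-4, z=10}
  after event 5 (t=28: INC x by 2): {x=25, y=-4, z=10}
  after event 6 (t=34: INC x by 10): {x=35, y=-4, z=10}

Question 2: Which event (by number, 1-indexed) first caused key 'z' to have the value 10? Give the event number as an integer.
Answer: 3

Derivation:
Looking for first event where z becomes 10:
  event 3: z (absent) -> 10  <-- first match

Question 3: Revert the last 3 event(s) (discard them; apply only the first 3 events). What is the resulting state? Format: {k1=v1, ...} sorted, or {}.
Answer: {x=13, y=-4, z=10}

Derivation:
Keep first 3 events (discard last 3):
  after event 1 (t=4: INC x by 13): {x=13}
  after event 2 (t=14: DEC y by 4): {x=13, y=-4}
  after event 3 (t=18: INC z by 10): {x=13, y=-4, z=10}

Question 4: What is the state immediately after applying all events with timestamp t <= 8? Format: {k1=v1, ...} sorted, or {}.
Answer: {x=13}

Derivation:
Apply events with t <= 8 (1 events):
  after event 1 (t=4: INC x by 13): {x=13}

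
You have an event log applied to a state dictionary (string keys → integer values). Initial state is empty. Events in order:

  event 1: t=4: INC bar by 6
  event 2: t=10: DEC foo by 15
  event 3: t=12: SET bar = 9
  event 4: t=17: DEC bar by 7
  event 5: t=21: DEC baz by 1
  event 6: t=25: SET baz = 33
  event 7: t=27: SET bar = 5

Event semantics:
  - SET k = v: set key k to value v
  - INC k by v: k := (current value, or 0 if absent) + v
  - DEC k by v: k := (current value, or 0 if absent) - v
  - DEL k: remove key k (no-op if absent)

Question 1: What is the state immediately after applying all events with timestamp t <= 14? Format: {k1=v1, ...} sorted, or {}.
Apply events with t <= 14 (3 events):
  after event 1 (t=4: INC bar by 6): {bar=6}
  after event 2 (t=10: DEC foo by 15): {bar=6, foo=-15}
  after event 3 (t=12: SET bar = 9): {bar=9, foo=-15}

Answer: {bar=9, foo=-15}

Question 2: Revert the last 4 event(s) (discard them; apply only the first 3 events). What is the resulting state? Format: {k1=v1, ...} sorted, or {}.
Answer: {bar=9, foo=-15}

Derivation:
Keep first 3 events (discard last 4):
  after event 1 (t=4: INC bar by 6): {bar=6}
  after event 2 (t=10: DEC foo by 15): {bar=6, foo=-15}
  after event 3 (t=12: SET bar = 9): {bar=9, foo=-15}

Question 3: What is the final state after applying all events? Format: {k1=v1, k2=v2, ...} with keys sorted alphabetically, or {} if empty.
  after event 1 (t=4: INC bar by 6): {bar=6}
  after event 2 (t=10: DEC foo by 15): {bar=6, foo=-15}
  after event 3 (t=12: SET bar = 9): {bar=9, foo=-15}
  after event 4 (t=17: DEC bar by 7): {bar=2, foo=-15}
  after event 5 (t=21: DEC baz by 1): {bar=2, baz=-1, foo=-15}
  after event 6 (t=25: SET baz = 33): {bar=2, baz=33, foo=-15}
  after event 7 (t=27: SET bar = 5): {bar=5, baz=33, foo=-15}

Answer: {bar=5, baz=33, foo=-15}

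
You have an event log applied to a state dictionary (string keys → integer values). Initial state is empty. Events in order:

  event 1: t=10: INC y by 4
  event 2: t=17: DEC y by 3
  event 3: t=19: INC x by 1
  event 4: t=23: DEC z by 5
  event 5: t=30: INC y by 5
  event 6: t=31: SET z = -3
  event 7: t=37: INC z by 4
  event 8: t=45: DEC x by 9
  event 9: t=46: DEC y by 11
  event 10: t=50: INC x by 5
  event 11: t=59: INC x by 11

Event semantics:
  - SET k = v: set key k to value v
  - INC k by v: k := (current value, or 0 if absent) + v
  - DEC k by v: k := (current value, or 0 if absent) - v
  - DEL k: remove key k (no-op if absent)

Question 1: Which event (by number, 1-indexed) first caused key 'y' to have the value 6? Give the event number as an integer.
Looking for first event where y becomes 6:
  event 1: y = 4
  event 2: y = 1
  event 3: y = 1
  event 4: y = 1
  event 5: y 1 -> 6  <-- first match

Answer: 5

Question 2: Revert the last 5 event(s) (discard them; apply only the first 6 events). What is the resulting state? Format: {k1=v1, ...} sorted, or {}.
Keep first 6 events (discard last 5):
  after event 1 (t=10: INC y by 4): {y=4}
  after event 2 (t=17: DEC y by 3): {y=1}
  after event 3 (t=19: INC x by 1): {x=1, y=1}
  after event 4 (t=23: DEC z by 5): {x=1, y=1, z=-5}
  after event 5 (t=30: INC y by 5): {x=1, y=6, z=-5}
  after event 6 (t=31: SET z = -3): {x=1, y=6, z=-3}

Answer: {x=1, y=6, z=-3}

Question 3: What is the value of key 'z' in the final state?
Track key 'z' through all 11 events:
  event 1 (t=10: INC y by 4): z unchanged
  event 2 (t=17: DEC y by 3): z unchanged
  event 3 (t=19: INC x by 1): z unchanged
  event 4 (t=23: DEC z by 5): z (absent) -> -5
  event 5 (t=30: INC y by 5): z unchanged
  event 6 (t=31: SET z = -3): z -5 -> -3
  event 7 (t=37: INC z by 4): z -3 -> 1
  event 8 (t=45: DEC x by 9): z unchanged
  event 9 (t=46: DEC y by 11): z unchanged
  event 10 (t=50: INC x by 5): z unchanged
  event 11 (t=59: INC x by 11): z unchanged
Final: z = 1

Answer: 1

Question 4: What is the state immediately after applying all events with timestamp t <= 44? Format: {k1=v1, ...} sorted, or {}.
Answer: {x=1, y=6, z=1}

Derivation:
Apply events with t <= 44 (7 events):
  after event 1 (t=10: INC y by 4): {y=4}
  after event 2 (t=17: DEC y by 3): {y=1}
  after event 3 (t=19: INC x by 1): {x=1, y=1}
  after event 4 (t=23: DEC z by 5): {x=1, y=1, z=-5}
  after event 5 (t=30: INC y by 5): {x=1, y=6, z=-5}
  after event 6 (t=31: SET z = -3): {x=1, y=6, z=-3}
  after event 7 (t=37: INC z by 4): {x=1, y=6, z=1}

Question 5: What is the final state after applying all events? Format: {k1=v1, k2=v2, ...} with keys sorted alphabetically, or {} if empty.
  after event 1 (t=10: INC y by 4): {y=4}
  after event 2 (t=17: DEC y by 3): {y=1}
  after event 3 (t=19: INC x by 1): {x=1, y=1}
  after event 4 (t=23: DEC z by 5): {x=1, y=1, z=-5}
  after event 5 (t=30: INC y by 5): {x=1, y=6, z=-5}
  after event 6 (t=31: SET z = -3): {x=1, y=6, z=-3}
  after event 7 (t=37: INC z by 4): {x=1, y=6, z=1}
  after event 8 (t=45: DEC x by 9): {x=-8, y=6, z=1}
  after event 9 (t=46: DEC y by 11): {x=-8, y=-5, z=1}
  after event 10 (t=50: INC x by 5): {x=-3, y=-5, z=1}
  after event 11 (t=59: INC x by 11): {x=8, y=-5, z=1}

Answer: {x=8, y=-5, z=1}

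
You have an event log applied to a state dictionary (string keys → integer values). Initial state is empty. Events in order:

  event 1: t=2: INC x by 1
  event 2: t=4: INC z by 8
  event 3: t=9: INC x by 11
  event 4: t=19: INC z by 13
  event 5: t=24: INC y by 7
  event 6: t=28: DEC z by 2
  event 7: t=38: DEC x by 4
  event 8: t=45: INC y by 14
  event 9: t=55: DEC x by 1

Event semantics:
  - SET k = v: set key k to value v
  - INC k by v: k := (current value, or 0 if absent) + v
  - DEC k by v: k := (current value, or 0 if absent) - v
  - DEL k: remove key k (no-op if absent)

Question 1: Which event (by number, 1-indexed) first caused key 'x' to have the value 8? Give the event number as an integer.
Answer: 7

Derivation:
Looking for first event where x becomes 8:
  event 1: x = 1
  event 2: x = 1
  event 3: x = 12
  event 4: x = 12
  event 5: x = 12
  event 6: x = 12
  event 7: x 12 -> 8  <-- first match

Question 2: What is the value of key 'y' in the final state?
Answer: 21

Derivation:
Track key 'y' through all 9 events:
  event 1 (t=2: INC x by 1): y unchanged
  event 2 (t=4: INC z by 8): y unchanged
  event 3 (t=9: INC x by 11): y unchanged
  event 4 (t=19: INC z by 13): y unchanged
  event 5 (t=24: INC y by 7): y (absent) -> 7
  event 6 (t=28: DEC z by 2): y unchanged
  event 7 (t=38: DEC x by 4): y unchanged
  event 8 (t=45: INC y by 14): y 7 -> 21
  event 9 (t=55: DEC x by 1): y unchanged
Final: y = 21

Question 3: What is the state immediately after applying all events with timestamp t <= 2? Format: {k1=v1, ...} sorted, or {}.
Apply events with t <= 2 (1 events):
  after event 1 (t=2: INC x by 1): {x=1}

Answer: {x=1}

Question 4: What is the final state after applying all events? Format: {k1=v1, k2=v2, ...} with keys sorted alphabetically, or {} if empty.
Answer: {x=7, y=21, z=19}

Derivation:
  after event 1 (t=2: INC x by 1): {x=1}
  after event 2 (t=4: INC z by 8): {x=1, z=8}
  after event 3 (t=9: INC x by 11): {x=12, z=8}
  after event 4 (t=19: INC z by 13): {x=12, z=21}
  after event 5 (t=24: INC y by 7): {x=12, y=7, z=21}
  after event 6 (t=28: DEC z by 2): {x=12, y=7, z=19}
  after event 7 (t=38: DEC x by 4): {x=8, y=7, z=19}
  after event 8 (t=45: INC y by 14): {x=8, y=21, z=19}
  after event 9 (t=55: DEC x by 1): {x=7, y=21, z=19}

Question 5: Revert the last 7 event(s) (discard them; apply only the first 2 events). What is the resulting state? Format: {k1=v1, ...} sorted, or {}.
Keep first 2 events (discard last 7):
  after event 1 (t=2: INC x by 1): {x=1}
  after event 2 (t=4: INC z by 8): {x=1, z=8}

Answer: {x=1, z=8}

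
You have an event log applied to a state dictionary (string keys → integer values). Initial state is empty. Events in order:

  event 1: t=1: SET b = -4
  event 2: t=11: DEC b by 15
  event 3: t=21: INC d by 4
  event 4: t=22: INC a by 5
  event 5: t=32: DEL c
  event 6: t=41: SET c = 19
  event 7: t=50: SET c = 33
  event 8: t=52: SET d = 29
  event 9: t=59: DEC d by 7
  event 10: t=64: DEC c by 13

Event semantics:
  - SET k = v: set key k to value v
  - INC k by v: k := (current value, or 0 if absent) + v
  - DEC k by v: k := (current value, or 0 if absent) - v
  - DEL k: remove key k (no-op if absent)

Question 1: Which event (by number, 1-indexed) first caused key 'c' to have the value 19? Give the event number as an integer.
Answer: 6

Derivation:
Looking for first event where c becomes 19:
  event 6: c (absent) -> 19  <-- first match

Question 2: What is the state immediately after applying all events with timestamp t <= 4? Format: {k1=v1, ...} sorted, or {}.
Answer: {b=-4}

Derivation:
Apply events with t <= 4 (1 events):
  after event 1 (t=1: SET b = -4): {b=-4}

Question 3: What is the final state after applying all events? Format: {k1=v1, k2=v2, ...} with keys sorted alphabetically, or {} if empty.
Answer: {a=5, b=-19, c=20, d=22}

Derivation:
  after event 1 (t=1: SET b = -4): {b=-4}
  after event 2 (t=11: DEC b by 15): {b=-19}
  after event 3 (t=21: INC d by 4): {b=-19, d=4}
  after event 4 (t=22: INC a by 5): {a=5, b=-19, d=4}
  after event 5 (t=32: DEL c): {a=5, b=-19, d=4}
  after event 6 (t=41: SET c = 19): {a=5, b=-19, c=19, d=4}
  after event 7 (t=50: SET c = 33): {a=5, b=-19, c=33, d=4}
  after event 8 (t=52: SET d = 29): {a=5, b=-19, c=33, d=29}
  after event 9 (t=59: DEC d by 7): {a=5, b=-19, c=33, d=22}
  after event 10 (t=64: DEC c by 13): {a=5, b=-19, c=20, d=22}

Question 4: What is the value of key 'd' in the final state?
Track key 'd' through all 10 events:
  event 1 (t=1: SET b = -4): d unchanged
  event 2 (t=11: DEC b by 15): d unchanged
  event 3 (t=21: INC d by 4): d (absent) -> 4
  event 4 (t=22: INC a by 5): d unchanged
  event 5 (t=32: DEL c): d unchanged
  event 6 (t=41: SET c = 19): d unchanged
  event 7 (t=50: SET c = 33): d unchanged
  event 8 (t=52: SET d = 29): d 4 -> 29
  event 9 (t=59: DEC d by 7): d 29 -> 22
  event 10 (t=64: DEC c by 13): d unchanged
Final: d = 22

Answer: 22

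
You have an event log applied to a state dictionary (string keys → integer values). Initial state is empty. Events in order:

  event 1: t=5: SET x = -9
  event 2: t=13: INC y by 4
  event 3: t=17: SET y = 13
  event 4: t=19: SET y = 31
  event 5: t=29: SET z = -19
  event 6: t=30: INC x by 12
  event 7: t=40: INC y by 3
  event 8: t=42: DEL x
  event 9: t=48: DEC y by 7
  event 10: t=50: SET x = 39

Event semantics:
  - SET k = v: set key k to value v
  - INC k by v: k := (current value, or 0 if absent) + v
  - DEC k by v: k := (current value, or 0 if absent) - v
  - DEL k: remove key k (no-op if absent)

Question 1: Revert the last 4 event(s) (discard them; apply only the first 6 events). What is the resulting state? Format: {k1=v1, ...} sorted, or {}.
Answer: {x=3, y=31, z=-19}

Derivation:
Keep first 6 events (discard last 4):
  after event 1 (t=5: SET x = -9): {x=-9}
  after event 2 (t=13: INC y by 4): {x=-9, y=4}
  after event 3 (t=17: SET y = 13): {x=-9, y=13}
  after event 4 (t=19: SET y = 31): {x=-9, y=31}
  after event 5 (t=29: SET z = -19): {x=-9, y=31, z=-19}
  after event 6 (t=30: INC x by 12): {x=3, y=31, z=-19}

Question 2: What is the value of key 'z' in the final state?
Answer: -19

Derivation:
Track key 'z' through all 10 events:
  event 1 (t=5: SET x = -9): z unchanged
  event 2 (t=13: INC y by 4): z unchanged
  event 3 (t=17: SET y = 13): z unchanged
  event 4 (t=19: SET y = 31): z unchanged
  event 5 (t=29: SET z = -19): z (absent) -> -19
  event 6 (t=30: INC x by 12): z unchanged
  event 7 (t=40: INC y by 3): z unchanged
  event 8 (t=42: DEL x): z unchanged
  event 9 (t=48: DEC y by 7): z unchanged
  event 10 (t=50: SET x = 39): z unchanged
Final: z = -19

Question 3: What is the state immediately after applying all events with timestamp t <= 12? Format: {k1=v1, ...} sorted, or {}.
Apply events with t <= 12 (1 events):
  after event 1 (t=5: SET x = -9): {x=-9}

Answer: {x=-9}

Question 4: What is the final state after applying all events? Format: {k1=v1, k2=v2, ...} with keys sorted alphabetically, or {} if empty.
Answer: {x=39, y=27, z=-19}

Derivation:
  after event 1 (t=5: SET x = -9): {x=-9}
  after event 2 (t=13: INC y by 4): {x=-9, y=4}
  after event 3 (t=17: SET y = 13): {x=-9, y=13}
  after event 4 (t=19: SET y = 31): {x=-9, y=31}
  after event 5 (t=29: SET z = -19): {x=-9, y=31, z=-19}
  after event 6 (t=30: INC x by 12): {x=3, y=31, z=-19}
  after event 7 (t=40: INC y by 3): {x=3, y=34, z=-19}
  after event 8 (t=42: DEL x): {y=34, z=-19}
  after event 9 (t=48: DEC y by 7): {y=27, z=-19}
  after event 10 (t=50: SET x = 39): {x=39, y=27, z=-19}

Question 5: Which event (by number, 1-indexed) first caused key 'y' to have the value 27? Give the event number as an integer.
Answer: 9

Derivation:
Looking for first event where y becomes 27:
  event 2: y = 4
  event 3: y = 13
  event 4: y = 31
  event 5: y = 31
  event 6: y = 31
  event 7: y = 34
  event 8: y = 34
  event 9: y 34 -> 27  <-- first match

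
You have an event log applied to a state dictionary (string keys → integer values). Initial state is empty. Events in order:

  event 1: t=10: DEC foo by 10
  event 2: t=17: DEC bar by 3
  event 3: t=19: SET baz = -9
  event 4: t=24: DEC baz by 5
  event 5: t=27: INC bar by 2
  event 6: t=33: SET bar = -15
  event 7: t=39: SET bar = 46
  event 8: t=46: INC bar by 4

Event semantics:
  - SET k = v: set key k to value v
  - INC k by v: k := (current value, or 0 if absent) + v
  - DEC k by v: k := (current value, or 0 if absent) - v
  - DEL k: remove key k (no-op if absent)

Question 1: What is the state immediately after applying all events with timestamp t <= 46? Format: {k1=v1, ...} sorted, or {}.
Apply events with t <= 46 (8 events):
  after event 1 (t=10: DEC foo by 10): {foo=-10}
  after event 2 (t=17: DEC bar by 3): {bar=-3, foo=-10}
  after event 3 (t=19: SET baz = -9): {bar=-3, baz=-9, foo=-10}
  after event 4 (t=24: DEC baz by 5): {bar=-3, baz=-14, foo=-10}
  after event 5 (t=27: INC bar by 2): {bar=-1, baz=-14, foo=-10}
  after event 6 (t=33: SET bar = -15): {bar=-15, baz=-14, foo=-10}
  after event 7 (t=39: SET bar = 46): {bar=46, baz=-14, foo=-10}
  after event 8 (t=46: INC bar by 4): {bar=50, baz=-14, foo=-10}

Answer: {bar=50, baz=-14, foo=-10}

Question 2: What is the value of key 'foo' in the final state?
Answer: -10

Derivation:
Track key 'foo' through all 8 events:
  event 1 (t=10: DEC foo by 10): foo (absent) -> -10
  event 2 (t=17: DEC bar by 3): foo unchanged
  event 3 (t=19: SET baz = -9): foo unchanged
  event 4 (t=24: DEC baz by 5): foo unchanged
  event 5 (t=27: INC bar by 2): foo unchanged
  event 6 (t=33: SET bar = -15): foo unchanged
  event 7 (t=39: SET bar = 46): foo unchanged
  event 8 (t=46: INC bar by 4): foo unchanged
Final: foo = -10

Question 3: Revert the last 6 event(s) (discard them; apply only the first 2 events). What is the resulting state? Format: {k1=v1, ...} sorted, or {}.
Keep first 2 events (discard last 6):
  after event 1 (t=10: DEC foo by 10): {foo=-10}
  after event 2 (t=17: DEC bar by 3): {bar=-3, foo=-10}

Answer: {bar=-3, foo=-10}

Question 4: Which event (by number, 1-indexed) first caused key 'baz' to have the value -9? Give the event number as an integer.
Looking for first event where baz becomes -9:
  event 3: baz (absent) -> -9  <-- first match

Answer: 3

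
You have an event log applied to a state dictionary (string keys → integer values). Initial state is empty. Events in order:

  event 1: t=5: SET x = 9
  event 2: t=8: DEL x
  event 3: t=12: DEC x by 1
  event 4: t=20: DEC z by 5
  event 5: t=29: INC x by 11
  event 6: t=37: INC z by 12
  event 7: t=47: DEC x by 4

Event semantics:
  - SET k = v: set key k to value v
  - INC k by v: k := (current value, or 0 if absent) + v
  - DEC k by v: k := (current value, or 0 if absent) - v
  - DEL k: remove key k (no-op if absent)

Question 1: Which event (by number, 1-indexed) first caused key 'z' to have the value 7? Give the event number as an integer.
Answer: 6

Derivation:
Looking for first event where z becomes 7:
  event 4: z = -5
  event 5: z = -5
  event 6: z -5 -> 7  <-- first match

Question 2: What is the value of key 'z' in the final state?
Track key 'z' through all 7 events:
  event 1 (t=5: SET x = 9): z unchanged
  event 2 (t=8: DEL x): z unchanged
  event 3 (t=12: DEC x by 1): z unchanged
  event 4 (t=20: DEC z by 5): z (absent) -> -5
  event 5 (t=29: INC x by 11): z unchanged
  event 6 (t=37: INC z by 12): z -5 -> 7
  event 7 (t=47: DEC x by 4): z unchanged
Final: z = 7

Answer: 7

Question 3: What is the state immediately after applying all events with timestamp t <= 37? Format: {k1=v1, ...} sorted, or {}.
Answer: {x=10, z=7}

Derivation:
Apply events with t <= 37 (6 events):
  after event 1 (t=5: SET x = 9): {x=9}
  after event 2 (t=8: DEL x): {}
  after event 3 (t=12: DEC x by 1): {x=-1}
  after event 4 (t=20: DEC z by 5): {x=-1, z=-5}
  after event 5 (t=29: INC x by 11): {x=10, z=-5}
  after event 6 (t=37: INC z by 12): {x=10, z=7}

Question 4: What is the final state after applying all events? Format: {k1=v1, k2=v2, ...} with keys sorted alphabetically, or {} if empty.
Answer: {x=6, z=7}

Derivation:
  after event 1 (t=5: SET x = 9): {x=9}
  after event 2 (t=8: DEL x): {}
  after event 3 (t=12: DEC x by 1): {x=-1}
  after event 4 (t=20: DEC z by 5): {x=-1, z=-5}
  after event 5 (t=29: INC x by 11): {x=10, z=-5}
  after event 6 (t=37: INC z by 12): {x=10, z=7}
  after event 7 (t=47: DEC x by 4): {x=6, z=7}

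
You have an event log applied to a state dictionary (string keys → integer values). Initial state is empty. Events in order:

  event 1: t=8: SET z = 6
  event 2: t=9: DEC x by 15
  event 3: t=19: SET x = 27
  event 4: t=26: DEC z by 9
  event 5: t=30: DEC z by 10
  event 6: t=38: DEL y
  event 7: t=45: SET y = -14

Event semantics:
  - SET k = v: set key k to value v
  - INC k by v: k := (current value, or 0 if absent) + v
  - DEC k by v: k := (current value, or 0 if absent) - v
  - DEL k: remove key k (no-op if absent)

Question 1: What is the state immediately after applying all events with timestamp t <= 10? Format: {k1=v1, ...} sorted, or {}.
Apply events with t <= 10 (2 events):
  after event 1 (t=8: SET z = 6): {z=6}
  after event 2 (t=9: DEC x by 15): {x=-15, z=6}

Answer: {x=-15, z=6}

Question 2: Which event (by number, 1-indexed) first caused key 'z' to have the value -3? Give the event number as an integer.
Looking for first event where z becomes -3:
  event 1: z = 6
  event 2: z = 6
  event 3: z = 6
  event 4: z 6 -> -3  <-- first match

Answer: 4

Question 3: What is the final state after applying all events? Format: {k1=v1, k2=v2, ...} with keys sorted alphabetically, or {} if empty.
  after event 1 (t=8: SET z = 6): {z=6}
  after event 2 (t=9: DEC x by 15): {x=-15, z=6}
  after event 3 (t=19: SET x = 27): {x=27, z=6}
  after event 4 (t=26: DEC z by 9): {x=27, z=-3}
  after event 5 (t=30: DEC z by 10): {x=27, z=-13}
  after event 6 (t=38: DEL y): {x=27, z=-13}
  after event 7 (t=45: SET y = -14): {x=27, y=-14, z=-13}

Answer: {x=27, y=-14, z=-13}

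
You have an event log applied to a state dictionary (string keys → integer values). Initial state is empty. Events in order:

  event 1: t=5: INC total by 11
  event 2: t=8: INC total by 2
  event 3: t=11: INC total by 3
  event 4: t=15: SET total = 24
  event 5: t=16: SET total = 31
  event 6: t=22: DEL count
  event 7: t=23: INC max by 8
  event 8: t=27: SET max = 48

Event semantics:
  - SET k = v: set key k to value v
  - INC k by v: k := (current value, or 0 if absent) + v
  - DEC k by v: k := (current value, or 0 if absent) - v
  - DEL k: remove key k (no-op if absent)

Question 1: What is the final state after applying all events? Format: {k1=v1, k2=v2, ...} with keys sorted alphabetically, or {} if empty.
Answer: {max=48, total=31}

Derivation:
  after event 1 (t=5: INC total by 11): {total=11}
  after event 2 (t=8: INC total by 2): {total=13}
  after event 3 (t=11: INC total by 3): {total=16}
  after event 4 (t=15: SET total = 24): {total=24}
  after event 5 (t=16: SET total = 31): {total=31}
  after event 6 (t=22: DEL count): {total=31}
  after event 7 (t=23: INC max by 8): {max=8, total=31}
  after event 8 (t=27: SET max = 48): {max=48, total=31}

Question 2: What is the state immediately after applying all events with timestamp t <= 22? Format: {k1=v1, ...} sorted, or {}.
Apply events with t <= 22 (6 events):
  after event 1 (t=5: INC total by 11): {total=11}
  after event 2 (t=8: INC total by 2): {total=13}
  after event 3 (t=11: INC total by 3): {total=16}
  after event 4 (t=15: SET total = 24): {total=24}
  after event 5 (t=16: SET total = 31): {total=31}
  after event 6 (t=22: DEL count): {total=31}

Answer: {total=31}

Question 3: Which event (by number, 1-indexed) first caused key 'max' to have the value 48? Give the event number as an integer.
Looking for first event where max becomes 48:
  event 7: max = 8
  event 8: max 8 -> 48  <-- first match

Answer: 8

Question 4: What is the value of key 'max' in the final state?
Answer: 48

Derivation:
Track key 'max' through all 8 events:
  event 1 (t=5: INC total by 11): max unchanged
  event 2 (t=8: INC total by 2): max unchanged
  event 3 (t=11: INC total by 3): max unchanged
  event 4 (t=15: SET total = 24): max unchanged
  event 5 (t=16: SET total = 31): max unchanged
  event 6 (t=22: DEL count): max unchanged
  event 7 (t=23: INC max by 8): max (absent) -> 8
  event 8 (t=27: SET max = 48): max 8 -> 48
Final: max = 48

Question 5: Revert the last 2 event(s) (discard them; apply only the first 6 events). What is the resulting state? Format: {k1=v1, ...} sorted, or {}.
Keep first 6 events (discard last 2):
  after event 1 (t=5: INC total by 11): {total=11}
  after event 2 (t=8: INC total by 2): {total=13}
  after event 3 (t=11: INC total by 3): {total=16}
  after event 4 (t=15: SET total = 24): {total=24}
  after event 5 (t=16: SET total = 31): {total=31}
  after event 6 (t=22: DEL count): {total=31}

Answer: {total=31}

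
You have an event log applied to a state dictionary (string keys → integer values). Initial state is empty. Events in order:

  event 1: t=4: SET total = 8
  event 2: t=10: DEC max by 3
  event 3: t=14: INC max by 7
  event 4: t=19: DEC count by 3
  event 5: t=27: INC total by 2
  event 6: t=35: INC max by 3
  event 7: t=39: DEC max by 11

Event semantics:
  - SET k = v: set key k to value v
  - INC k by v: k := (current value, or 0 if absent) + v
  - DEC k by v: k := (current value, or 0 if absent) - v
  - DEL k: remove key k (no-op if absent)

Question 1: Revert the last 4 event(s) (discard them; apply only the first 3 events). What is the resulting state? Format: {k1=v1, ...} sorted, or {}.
Keep first 3 events (discard last 4):
  after event 1 (t=4: SET total = 8): {total=8}
  after event 2 (t=10: DEC max by 3): {max=-3, total=8}
  after event 3 (t=14: INC max by 7): {max=4, total=8}

Answer: {max=4, total=8}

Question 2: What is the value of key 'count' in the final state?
Answer: -3

Derivation:
Track key 'count' through all 7 events:
  event 1 (t=4: SET total = 8): count unchanged
  event 2 (t=10: DEC max by 3): count unchanged
  event 3 (t=14: INC max by 7): count unchanged
  event 4 (t=19: DEC count by 3): count (absent) -> -3
  event 5 (t=27: INC total by 2): count unchanged
  event 6 (t=35: INC max by 3): count unchanged
  event 7 (t=39: DEC max by 11): count unchanged
Final: count = -3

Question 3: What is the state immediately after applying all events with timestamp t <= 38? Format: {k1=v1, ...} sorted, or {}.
Answer: {count=-3, max=7, total=10}

Derivation:
Apply events with t <= 38 (6 events):
  after event 1 (t=4: SET total = 8): {total=8}
  after event 2 (t=10: DEC max by 3): {max=-3, total=8}
  after event 3 (t=14: INC max by 7): {max=4, total=8}
  after event 4 (t=19: DEC count by 3): {count=-3, max=4, total=8}
  after event 5 (t=27: INC total by 2): {count=-3, max=4, total=10}
  after event 6 (t=35: INC max by 3): {count=-3, max=7, total=10}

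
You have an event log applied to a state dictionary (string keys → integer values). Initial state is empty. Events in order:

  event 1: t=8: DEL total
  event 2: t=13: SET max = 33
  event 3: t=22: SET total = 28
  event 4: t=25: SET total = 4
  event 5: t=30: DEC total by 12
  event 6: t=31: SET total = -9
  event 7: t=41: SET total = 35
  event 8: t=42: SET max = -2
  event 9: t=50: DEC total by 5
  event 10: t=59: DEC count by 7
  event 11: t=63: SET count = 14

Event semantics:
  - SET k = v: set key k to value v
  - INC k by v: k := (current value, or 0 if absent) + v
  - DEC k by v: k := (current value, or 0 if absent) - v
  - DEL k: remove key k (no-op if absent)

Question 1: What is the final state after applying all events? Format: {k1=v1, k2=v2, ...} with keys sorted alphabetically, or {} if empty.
  after event 1 (t=8: DEL total): {}
  after event 2 (t=13: SET max = 33): {max=33}
  after event 3 (t=22: SET total = 28): {max=33, total=28}
  after event 4 (t=25: SET total = 4): {max=33, total=4}
  after event 5 (t=30: DEC total by 12): {max=33, total=-8}
  after event 6 (t=31: SET total = -9): {max=33, total=-9}
  after event 7 (t=41: SET total = 35): {max=33, total=35}
  after event 8 (t=42: SET max = -2): {max=-2, total=35}
  after event 9 (t=50: DEC total by 5): {max=-2, total=30}
  after event 10 (t=59: DEC count by 7): {count=-7, max=-2, total=30}
  after event 11 (t=63: SET count = 14): {count=14, max=-2, total=30}

Answer: {count=14, max=-2, total=30}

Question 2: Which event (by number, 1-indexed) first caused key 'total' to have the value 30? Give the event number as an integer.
Answer: 9

Derivation:
Looking for first event where total becomes 30:
  event 3: total = 28
  event 4: total = 4
  event 5: total = -8
  event 6: total = -9
  event 7: total = 35
  event 8: total = 35
  event 9: total 35 -> 30  <-- first match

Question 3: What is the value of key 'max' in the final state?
Track key 'max' through all 11 events:
  event 1 (t=8: DEL total): max unchanged
  event 2 (t=13: SET max = 33): max (absent) -> 33
  event 3 (t=22: SET total = 28): max unchanged
  event 4 (t=25: SET total = 4): max unchanged
  event 5 (t=30: DEC total by 12): max unchanged
  event 6 (t=31: SET total = -9): max unchanged
  event 7 (t=41: SET total = 35): max unchanged
  event 8 (t=42: SET max = -2): max 33 -> -2
  event 9 (t=50: DEC total by 5): max unchanged
  event 10 (t=59: DEC count by 7): max unchanged
  event 11 (t=63: SET count = 14): max unchanged
Final: max = -2

Answer: -2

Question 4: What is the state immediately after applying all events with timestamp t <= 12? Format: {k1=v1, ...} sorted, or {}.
Answer: {}

Derivation:
Apply events with t <= 12 (1 events):
  after event 1 (t=8: DEL total): {}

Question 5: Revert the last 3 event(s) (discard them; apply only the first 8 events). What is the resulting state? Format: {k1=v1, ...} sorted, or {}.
Answer: {max=-2, total=35}

Derivation:
Keep first 8 events (discard last 3):
  after event 1 (t=8: DEL total): {}
  after event 2 (t=13: SET max = 33): {max=33}
  after event 3 (t=22: SET total = 28): {max=33, total=28}
  after event 4 (t=25: SET total = 4): {max=33, total=4}
  after event 5 (t=30: DEC total by 12): {max=33, total=-8}
  after event 6 (t=31: SET total = -9): {max=33, total=-9}
  after event 7 (t=41: SET total = 35): {max=33, total=35}
  after event 8 (t=42: SET max = -2): {max=-2, total=35}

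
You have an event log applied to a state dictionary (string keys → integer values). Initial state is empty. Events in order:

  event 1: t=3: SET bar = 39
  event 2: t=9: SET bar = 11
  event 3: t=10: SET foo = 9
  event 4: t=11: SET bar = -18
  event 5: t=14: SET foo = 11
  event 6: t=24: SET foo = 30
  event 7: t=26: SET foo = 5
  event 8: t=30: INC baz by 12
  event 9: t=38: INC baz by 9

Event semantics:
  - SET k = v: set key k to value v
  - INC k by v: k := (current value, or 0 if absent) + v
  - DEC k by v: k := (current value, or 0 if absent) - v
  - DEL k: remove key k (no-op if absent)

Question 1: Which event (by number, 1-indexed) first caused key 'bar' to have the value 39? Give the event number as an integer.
Looking for first event where bar becomes 39:
  event 1: bar (absent) -> 39  <-- first match

Answer: 1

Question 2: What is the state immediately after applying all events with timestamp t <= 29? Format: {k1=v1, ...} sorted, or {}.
Answer: {bar=-18, foo=5}

Derivation:
Apply events with t <= 29 (7 events):
  after event 1 (t=3: SET bar = 39): {bar=39}
  after event 2 (t=9: SET bar = 11): {bar=11}
  after event 3 (t=10: SET foo = 9): {bar=11, foo=9}
  after event 4 (t=11: SET bar = -18): {bar=-18, foo=9}
  after event 5 (t=14: SET foo = 11): {bar=-18, foo=11}
  after event 6 (t=24: SET foo = 30): {bar=-18, foo=30}
  after event 7 (t=26: SET foo = 5): {bar=-18, foo=5}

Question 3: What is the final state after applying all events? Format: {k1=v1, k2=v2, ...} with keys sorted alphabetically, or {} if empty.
  after event 1 (t=3: SET bar = 39): {bar=39}
  after event 2 (t=9: SET bar = 11): {bar=11}
  after event 3 (t=10: SET foo = 9): {bar=11, foo=9}
  after event 4 (t=11: SET bar = -18): {bar=-18, foo=9}
  after event 5 (t=14: SET foo = 11): {bar=-18, foo=11}
  after event 6 (t=24: SET foo = 30): {bar=-18, foo=30}
  after event 7 (t=26: SET foo = 5): {bar=-18, foo=5}
  after event 8 (t=30: INC baz by 12): {bar=-18, baz=12, foo=5}
  after event 9 (t=38: INC baz by 9): {bar=-18, baz=21, foo=5}

Answer: {bar=-18, baz=21, foo=5}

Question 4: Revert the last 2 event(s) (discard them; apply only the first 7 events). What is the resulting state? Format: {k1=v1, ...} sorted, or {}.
Keep first 7 events (discard last 2):
  after event 1 (t=3: SET bar = 39): {bar=39}
  after event 2 (t=9: SET bar = 11): {bar=11}
  after event 3 (t=10: SET foo = 9): {bar=11, foo=9}
  after event 4 (t=11: SET bar = -18): {bar=-18, foo=9}
  after event 5 (t=14: SET foo = 11): {bar=-18, foo=11}
  after event 6 (t=24: SET foo = 30): {bar=-18, foo=30}
  after event 7 (t=26: SET foo = 5): {bar=-18, foo=5}

Answer: {bar=-18, foo=5}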